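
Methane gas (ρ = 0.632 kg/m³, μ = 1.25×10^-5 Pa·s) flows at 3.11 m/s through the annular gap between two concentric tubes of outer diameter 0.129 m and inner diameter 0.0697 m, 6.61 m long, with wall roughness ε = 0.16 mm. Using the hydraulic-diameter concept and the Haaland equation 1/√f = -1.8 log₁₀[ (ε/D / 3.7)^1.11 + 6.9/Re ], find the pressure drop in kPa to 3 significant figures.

ΔP ≈ 0.0119 kPa

Hydraulic diameter D_h = 4A/P = D_o - D_i = 0.129 - 0.0697 = 0.0593 m.
Re = ρVD_h/μ = 0.632·3.11·0.0593/1.25e-05 = 9324.
ε/D_h = 0.00016/0.0593 = 0.0027; Haaland gives 1/√f = -1.8 log₁₀[0.000329+0.00074] = 5.348, so f = 0.03497.
ΔP = f(L/D_h)(ρV²/2) = 0.03497·6.61/0.0593·3.056 = 11.91 Pa.
ΔP = 0.0119 kPa.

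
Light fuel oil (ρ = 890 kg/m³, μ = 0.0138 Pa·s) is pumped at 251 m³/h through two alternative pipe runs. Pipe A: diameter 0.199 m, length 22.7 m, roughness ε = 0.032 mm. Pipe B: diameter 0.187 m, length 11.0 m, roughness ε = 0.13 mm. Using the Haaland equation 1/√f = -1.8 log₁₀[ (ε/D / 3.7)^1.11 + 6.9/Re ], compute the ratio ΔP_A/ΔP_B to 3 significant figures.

Pipe A: V = Q/A = 0.06972/0.0311 = 2.242 m/s; Re = 2.877e+04; ε/D = 0.000161; Haaland → f = 0.02388; ΔP_A = f(L/D)(ρV²/2) = 6093 Pa.
Pipe B: V = Q/A = 0.06972/0.02746 = 2.539 m/s; Re = 3.062e+04; ε/D = 0.000695; Haaland → f = 0.02484; ΔP_B = f(L/D)(ρV²/2) = 4190 Pa.
ΔP_A/ΔP_B = 6093/4190 = 1.45.

ΔP_A/ΔP_B ≈ 1.45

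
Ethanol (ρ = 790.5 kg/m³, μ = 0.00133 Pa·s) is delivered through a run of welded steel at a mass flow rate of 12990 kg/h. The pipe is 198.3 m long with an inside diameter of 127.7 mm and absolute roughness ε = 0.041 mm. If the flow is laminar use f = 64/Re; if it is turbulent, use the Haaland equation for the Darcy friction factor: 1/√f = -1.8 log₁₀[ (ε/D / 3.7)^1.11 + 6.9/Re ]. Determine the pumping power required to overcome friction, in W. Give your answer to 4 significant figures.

ṁ = 12990 kg/h = 12990/3600 = 3.608 kg/s.
A = πD²/4 = π(0.1277)²/4 = 0.01281 m²; mean velocity V = ṁ/(ρA) = 3.608/(790.5 · 0.01281) = 0.3564 m/s.
Reynolds number Re = ρVD/μ = 790.5 · 0.3564 · 0.1277 / 0.00133 = 2.705e+04.
Re > 4000 → turbulent. Relative roughness ε/D = 4.1e-05/0.1277 = 0.000321. Haaland: 1/√f = -1.8 log₁₀[(0.000321/3.7)^1.11 + 6.9/2.705e+04] = -1.8 log₁₀[3.1e-05 + 0.000255] = 6.378, so f = 0.02458.
Darcy-Weisbach: ΔP = f(L/D)(ρV²/2) = 0.02458·(198.3/0.1277)·(790.5·0.3564²/2) = 0.02458·1553·50.2 = 1916 Pa.
Q = ṁ/ρ = 3.608/790.5 = 0.004565 m³/s.
Pumping power P = QΔP = 0.004565·1916 = 8.7472 W = 8.747 W.

P ≈ 8.747 W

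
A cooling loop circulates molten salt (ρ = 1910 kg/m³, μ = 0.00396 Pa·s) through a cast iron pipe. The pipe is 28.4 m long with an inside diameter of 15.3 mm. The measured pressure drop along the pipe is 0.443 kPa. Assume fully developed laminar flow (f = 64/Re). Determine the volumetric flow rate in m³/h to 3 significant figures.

For laminar flow, f = 64/Re with Re = ρVD/μ, so Darcy-Weisbach reduces to ΔP = 32μLV/D². Solving for V: V = ΔP·D²/(32μL) = 443·(0.0153)²/(32·0.00396·28.4) = 0.02882 m/s.
Check: Re = ρVD/μ = 1910·0.02882·0.0153/0.00396 = 212.6 < 2300, so the laminar assumption holds.
Q = V·A = 0.02882·(π/4·0.0153²) = 5.298e-06 m³/s = 0.0191 m³/h.

Q ≈ 0.0191 m³/h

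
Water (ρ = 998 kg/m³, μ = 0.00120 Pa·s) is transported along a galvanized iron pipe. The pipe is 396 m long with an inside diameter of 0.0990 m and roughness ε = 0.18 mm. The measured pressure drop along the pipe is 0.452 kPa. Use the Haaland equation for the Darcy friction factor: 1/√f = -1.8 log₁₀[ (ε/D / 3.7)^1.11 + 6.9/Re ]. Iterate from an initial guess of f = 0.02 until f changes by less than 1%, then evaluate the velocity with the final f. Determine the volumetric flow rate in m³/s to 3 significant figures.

Q ≈ 6.03×10^-4 m³/s

Rearranging Darcy-Weisbach: V = √(2·ΔP·D/(f·L·ρ)). With ε/D = 0.00018/0.099 = 0.00182, iterate starting from f = 0.02:
  f = 0.02 → V = √(2·452·0.099/(0.02·396·998)) = 0.1064 m/s; Re = ρVD/μ = 8761; f → 0.03429
  f = 0.03429 → V = 0.08126 m/s; Re = 6690; f → 0.03657
  f = 0.03657 → V = 0.07869 m/s; Re = 6479; f → 0.03686
Converged (Δf/f < 1%). With the final f = 0.03686: V = √(2·452·0.099/(0.03686·396·998)) = 0.07838 m/s.
Q = V·A = 0.07838·(π/4·0.099²) = 0.0006033 m³/s = 6.03×10^-4 m³/s.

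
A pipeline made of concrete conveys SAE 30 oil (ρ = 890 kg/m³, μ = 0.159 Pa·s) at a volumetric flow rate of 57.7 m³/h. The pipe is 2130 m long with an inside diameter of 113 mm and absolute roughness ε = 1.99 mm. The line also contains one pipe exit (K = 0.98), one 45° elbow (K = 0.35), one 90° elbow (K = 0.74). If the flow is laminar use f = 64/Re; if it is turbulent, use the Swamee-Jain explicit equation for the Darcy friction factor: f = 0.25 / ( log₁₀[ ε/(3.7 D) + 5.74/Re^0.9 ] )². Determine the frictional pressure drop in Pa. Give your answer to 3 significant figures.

Q = 57.7 m³/h = 57.7/3600 = 0.01603 m³/s.
Cross-sectional area A = πD²/4 = π(0.113)²/4 = 0.01003 m²; mean velocity V = Q/A = 0.01603/0.01003 = 1.598 m/s.
Reynolds number Re = ρVD/μ = 890 · 1.598 · 0.113 / 0.159 = 1011.
Re < 2300 → laminar flow, so f = 64/Re = 64/1011 = 0.06331 (the turbulent correlation is not needed).
Total minor-loss coefficient ΣK = 1·0.98 + 1·0.35 + 1·0.74 = 2.07.
ΔP = [f·L/D + ΣK]·(ρV²/2) = [0.06331·2130/0.113 + 2.07]·(890·1.598²/2) = [1193 + 2.07]·1137 = 1.359e+06 Pa.

ΔP ≈ 1.36×10^6 Pa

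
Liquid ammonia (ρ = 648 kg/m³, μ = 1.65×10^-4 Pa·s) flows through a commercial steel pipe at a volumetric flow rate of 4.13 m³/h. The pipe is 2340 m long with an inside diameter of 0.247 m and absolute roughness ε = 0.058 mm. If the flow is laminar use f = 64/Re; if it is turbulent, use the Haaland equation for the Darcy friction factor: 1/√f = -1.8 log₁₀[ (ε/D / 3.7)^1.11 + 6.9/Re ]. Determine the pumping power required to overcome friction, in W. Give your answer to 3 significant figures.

P ≈ 0.0510 W

Q = 4.13 m³/h = 4.13/3600 = 0.001147 m³/s.
Cross-sectional area A = πD²/4 = π(0.247)²/4 = 0.04792 m²; mean velocity V = Q/A = 0.001147/0.04792 = 0.02394 m/s.
Reynolds number Re = ρVD/μ = 648 · 0.02394 · 0.247 / 0.000165 = 2.322e+04.
Re > 4000 → turbulent. Relative roughness ε/D = 5.8e-05/0.247 = 0.000235. Haaland: 1/√f = -1.8 log₁₀[(0.000235/3.7)^1.11 + 6.9/2.322e+04] = -1.8 log₁₀[2.19e-05 + 0.000297] = 6.293, so f = 0.02525.
Darcy-Weisbach: ΔP = f(L/D)(ρV²/2) = 0.02525·(2340/0.247)·(648·0.02394²/2) = 0.02525·9474·0.1857 = 44.43 Pa.
Pumping power P = QΔP = 0.001147·44.43 = 0.05097 W = 0.0510 W.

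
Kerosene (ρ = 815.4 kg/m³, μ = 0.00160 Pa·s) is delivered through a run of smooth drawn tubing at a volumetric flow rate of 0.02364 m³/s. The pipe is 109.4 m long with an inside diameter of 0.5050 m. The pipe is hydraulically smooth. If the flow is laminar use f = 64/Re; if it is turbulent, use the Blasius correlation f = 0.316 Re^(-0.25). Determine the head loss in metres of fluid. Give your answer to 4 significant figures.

Cross-sectional area A = πD²/4 = π(0.505)²/4 = 0.2003 m²; mean velocity V = Q/A = 0.02364/0.2003 = 0.118 m/s.
Reynolds number Re = ρVD/μ = 815.4 · 0.118 · 0.505 / 0.0016 = 3.038e+04.
Re > 4000 → turbulent. Smooth-pipe (Blasius): f = 0.316 Re^(-0.25) = 0.316/(3.038e+04)^0.25 = 0.02394.
Darcy-Weisbach: ΔP = f(L/D)(ρV²/2) = 0.02394·(109.4/0.505)·(815.4·0.118²/2) = 0.02394·216.6·5.679 = 29.45 Pa.
Head loss h_f = ΔP/(ρg) = 29.45/(815.4·9.81) = 0.003682 m.

h_f ≈ 0.003682 m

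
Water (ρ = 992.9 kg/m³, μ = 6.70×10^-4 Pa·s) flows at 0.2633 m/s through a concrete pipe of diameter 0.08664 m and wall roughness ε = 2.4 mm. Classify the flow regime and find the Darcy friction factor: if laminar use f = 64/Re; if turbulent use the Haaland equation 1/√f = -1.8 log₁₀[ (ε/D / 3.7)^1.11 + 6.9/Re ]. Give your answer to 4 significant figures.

f ≈ 0.05638

Re = ρVD/μ = 992.9·0.2633·0.08664/0.00067 = 3.381e+04.
Re > 4000 → turbulent. ε/D = 0.0024/0.08664 = 0.0277; Haaland: 1/√f = -1.8 log₁₀[0.00437 + 0.000204] = 4.211, so f = 0.05638.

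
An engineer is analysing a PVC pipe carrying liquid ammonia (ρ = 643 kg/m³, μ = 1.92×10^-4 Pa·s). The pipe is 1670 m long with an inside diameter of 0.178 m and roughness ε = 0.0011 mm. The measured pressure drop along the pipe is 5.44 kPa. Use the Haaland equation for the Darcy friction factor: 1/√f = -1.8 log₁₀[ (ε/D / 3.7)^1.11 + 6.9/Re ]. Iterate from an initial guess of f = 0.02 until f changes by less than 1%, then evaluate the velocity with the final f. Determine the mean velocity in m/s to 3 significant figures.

V ≈ 0.341 m/s

Rearranging Darcy-Weisbach: V = √(2·ΔP·D/(f·L·ρ)). With ε/D = 1.1e-06/0.178 = 6.18e-06, iterate starting from f = 0.02:
  f = 0.02 → V = √(2·5440·0.178/(0.02·1670·643)) = 0.3003 m/s; Re = ρVD/μ = 1.79e+05; f → 0.01587
  f = 0.01587 → V = 0.3371 m/s; Re = 2.009e+05; f → 0.01552
  f = 0.01552 → V = 0.3409 m/s; Re = 2.032e+05; f → 0.01549
Converged (Δf/f < 1%). With the final f = 0.01549: V = √(2·5440·0.178/(0.01549·1670·643)) = 0.3413 m/s.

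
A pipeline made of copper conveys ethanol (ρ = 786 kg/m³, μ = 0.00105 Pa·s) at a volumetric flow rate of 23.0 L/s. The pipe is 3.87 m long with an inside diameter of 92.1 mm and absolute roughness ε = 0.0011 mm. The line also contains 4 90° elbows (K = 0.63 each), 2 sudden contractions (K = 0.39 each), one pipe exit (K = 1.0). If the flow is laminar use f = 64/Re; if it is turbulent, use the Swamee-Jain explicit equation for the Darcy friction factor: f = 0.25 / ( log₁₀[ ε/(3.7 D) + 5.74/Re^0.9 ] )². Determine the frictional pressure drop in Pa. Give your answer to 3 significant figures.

ΔP ≈ 23100 Pa

Q = 23.0 L/s = 23.0/1000 = 0.023 m³/s.
Cross-sectional area A = πD²/4 = π(0.0921)²/4 = 0.006662 m²; mean velocity V = Q/A = 0.023/0.006662 = 3.452 m/s.
Reynolds number Re = ρVD/μ = 786 · 3.452 · 0.0921 / 0.00105 = 2.38e+05.
Re > 4000 → turbulent. Relative roughness ε/D = 1.1e-06/0.0921 = 1.19e-05. Swamee-Jain: f = 0.25/(log₁₀[1.19e-05/3.7 + 5.74/2.38e+05^0.9])² = 0.25/(log₁₀[3.23e-06 + 8.32e-05])² = 0.25/(-4.064)² = 0.01514.
Total minor-loss coefficient ΣK = 4·0.63 + 2·0.39 + 1·1 = 4.3.
ΔP = [f·L/D + ΣK]·(ρV²/2) = [0.01514·3.87/0.0921 + 4.3]·(786·3.452²/2) = [0.6362 + 4.3]·4684 = 2.312e+04 Pa.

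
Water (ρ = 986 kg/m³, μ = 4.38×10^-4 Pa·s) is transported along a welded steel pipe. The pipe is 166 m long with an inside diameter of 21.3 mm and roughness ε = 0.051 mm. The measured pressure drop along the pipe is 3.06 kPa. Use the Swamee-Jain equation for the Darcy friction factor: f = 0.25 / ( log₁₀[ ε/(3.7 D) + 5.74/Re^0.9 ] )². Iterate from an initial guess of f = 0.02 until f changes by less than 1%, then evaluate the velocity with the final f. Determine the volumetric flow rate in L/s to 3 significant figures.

Q ≈ 0.0519 L/s

Rearranging Darcy-Weisbach: V = √(2·ΔP·D/(f·L·ρ)). With ε/D = 5.1e-05/0.0213 = 0.00239, iterate starting from f = 0.02:
  f = 0.02 → V = √(2·3060·0.0213/(0.02·166·986)) = 0.1996 m/s; Re = ρVD/μ = 9568; f → 0.03512
  f = 0.03512 → V = 0.1506 m/s; Re = 7221; f → 0.03731
  f = 0.03731 → V = 0.1461 m/s; Re = 7005; f → 0.03757
Converged (Δf/f < 1%). With the final f = 0.03757: V = √(2·3060·0.0213/(0.03757·166·986)) = 0.1456 m/s.
Q = V·A = 0.1456·(π/4·0.0213²) = 5.188e-05 m³/s = 0.0519 L/s.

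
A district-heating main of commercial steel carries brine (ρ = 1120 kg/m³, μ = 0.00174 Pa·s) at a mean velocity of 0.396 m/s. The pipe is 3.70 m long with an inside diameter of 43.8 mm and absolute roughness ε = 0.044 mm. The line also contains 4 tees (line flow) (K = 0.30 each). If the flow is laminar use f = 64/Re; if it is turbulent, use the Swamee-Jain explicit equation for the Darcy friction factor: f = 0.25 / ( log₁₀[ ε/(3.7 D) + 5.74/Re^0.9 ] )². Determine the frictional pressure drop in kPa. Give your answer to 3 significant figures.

Reynolds number Re = ρVD/μ = 1120 · 0.396 · 0.0438 / 0.00174 = 1.116e+04.
Re > 4000 → turbulent. Relative roughness ε/D = 4.4e-05/0.0438 = 0.001. Swamee-Jain: f = 0.25/(log₁₀[0.001/3.7 + 5.74/1.116e+04^0.9])² = 0.25/(log₁₀[0.000272 + 0.00131])² = 0.25/(-2.802)² = 0.03184.
Total minor-loss coefficient ΣK = 4·0.3 = 1.2.
ΔP = [f·L/D + ΣK]·(ρV²/2) = [0.03184·3.7/0.0438 + 1.2]·(1120·0.396²/2) = [2.69 + 1.2]·87.82 = 341.6 Pa.
ΔP = 341.6 Pa = 0.342 kPa.

ΔP ≈ 0.342 kPa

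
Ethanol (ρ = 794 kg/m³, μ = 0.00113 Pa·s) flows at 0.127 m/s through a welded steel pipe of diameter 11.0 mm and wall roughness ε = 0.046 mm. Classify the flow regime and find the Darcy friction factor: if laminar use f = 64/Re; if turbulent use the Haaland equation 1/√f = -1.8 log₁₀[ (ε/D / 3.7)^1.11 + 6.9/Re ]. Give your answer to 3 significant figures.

f ≈ 0.0652

Re = ρVD/μ = 794·0.127·0.011/0.00113 = 981.6.
Re < 2300 → laminar, so f = 64/Re = 0.0652 (roughness is irrelevant in laminar flow).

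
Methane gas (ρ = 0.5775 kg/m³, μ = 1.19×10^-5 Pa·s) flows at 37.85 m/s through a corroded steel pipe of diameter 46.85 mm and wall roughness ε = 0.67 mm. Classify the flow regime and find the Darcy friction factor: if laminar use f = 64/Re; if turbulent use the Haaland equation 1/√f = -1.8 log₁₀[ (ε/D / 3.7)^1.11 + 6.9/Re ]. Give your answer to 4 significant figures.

f ≈ 0.04356

Re = ρVD/μ = 0.5775·37.85·0.04685/1.19e-05 = 8.606e+04.
Re > 4000 → turbulent. ε/D = 0.00067/0.04685 = 0.0143; Haaland: 1/√f = -1.8 log₁₀[0.0021 + 8.02e-05] = 4.792, so f = 0.04356.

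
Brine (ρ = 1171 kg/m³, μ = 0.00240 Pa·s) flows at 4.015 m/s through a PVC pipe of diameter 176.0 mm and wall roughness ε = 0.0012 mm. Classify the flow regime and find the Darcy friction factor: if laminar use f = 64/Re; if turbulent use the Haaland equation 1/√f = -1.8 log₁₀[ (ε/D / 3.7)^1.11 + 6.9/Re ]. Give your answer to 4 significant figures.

f ≈ 0.01404

Re = ρVD/μ = 1171·4.015·0.176/0.0024 = 3.448e+05.
Re > 4000 → turbulent. ε/D = 1.2e-06/0.176 = 6.82e-06; Haaland: 1/√f = -1.8 log₁₀[4.31e-07 + 2e-05] = 8.441, so f = 0.01404.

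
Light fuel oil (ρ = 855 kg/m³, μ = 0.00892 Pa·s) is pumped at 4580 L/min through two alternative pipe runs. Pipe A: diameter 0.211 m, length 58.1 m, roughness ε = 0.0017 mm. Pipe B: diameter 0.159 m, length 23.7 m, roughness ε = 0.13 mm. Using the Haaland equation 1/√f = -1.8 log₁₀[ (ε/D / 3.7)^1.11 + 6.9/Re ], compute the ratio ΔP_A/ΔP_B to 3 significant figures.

ΔP_A/ΔP_B ≈ 0.560

Pipe A: V = Q/A = 0.07633/0.03497 = 2.183 m/s; Re = 4.415e+04; ε/D = 8.06e-06; Haaland → f = 0.02132; ΔP_A = f(L/D)(ρV²/2) = 1.196e+04 Pa.
Pipe B: V = Q/A = 0.07633/0.01986 = 3.844 m/s; Re = 5.859e+04; ε/D = 0.000818; Haaland → f = 0.0227; ΔP_B = f(L/D)(ρV²/2) = 2.138e+04 Pa.
ΔP_A/ΔP_B = 1.196e+04/2.138e+04 = 0.560.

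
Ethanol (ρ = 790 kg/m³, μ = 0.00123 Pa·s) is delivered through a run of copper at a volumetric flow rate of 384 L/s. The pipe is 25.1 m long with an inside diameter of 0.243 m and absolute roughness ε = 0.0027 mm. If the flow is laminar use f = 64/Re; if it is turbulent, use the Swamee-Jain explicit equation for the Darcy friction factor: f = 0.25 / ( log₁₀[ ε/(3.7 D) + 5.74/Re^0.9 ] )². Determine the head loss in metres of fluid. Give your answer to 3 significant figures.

h_f ≈ 4.13 m

Q = 384 L/s = 384/1000 = 0.384 m³/s.
Cross-sectional area A = πD²/4 = π(0.243)²/4 = 0.04638 m²; mean velocity V = Q/A = 0.384/0.04638 = 8.28 m/s.
Reynolds number Re = ρVD/μ = 790 · 8.28 · 0.243 / 0.00123 = 1.292e+06.
Re > 4000 → turbulent. Relative roughness ε/D = 2.7e-06/0.243 = 1.11e-05. Swamee-Jain: f = 0.25/(log₁₀[1.11e-05/3.7 + 5.74/1.292e+06^0.9])² = 0.25/(log₁₀[3e-06 + 1.81e-05])² = 0.25/(-4.675)² = 0.01144.
Darcy-Weisbach: ΔP = f(L/D)(ρV²/2) = 0.01144·(25.1/0.243)·(790·8.28²/2) = 0.01144·103.3·2.708e+04 = 3.2e+04 Pa.
Head loss h_f = ΔP/(ρg) = 3.2e+04/(790·9.81) = 4.13 m.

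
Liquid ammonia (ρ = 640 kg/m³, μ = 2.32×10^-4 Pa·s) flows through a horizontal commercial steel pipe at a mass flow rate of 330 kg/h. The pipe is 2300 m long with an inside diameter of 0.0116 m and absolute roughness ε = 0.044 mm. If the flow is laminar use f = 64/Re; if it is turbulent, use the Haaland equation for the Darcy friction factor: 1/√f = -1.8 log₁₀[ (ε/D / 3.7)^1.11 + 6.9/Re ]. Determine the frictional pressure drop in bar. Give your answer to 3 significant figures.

ṁ = 330 kg/h = 330/3600 = 0.09167 kg/s.
A = πD²/4 = π(0.0116)²/4 = 0.0001057 m²; mean velocity V = ṁ/(ρA) = 0.09167/(640 · 0.0001057) = 1.355 m/s.
Reynolds number Re = ρVD/μ = 640 · 1.355 · 0.0116 / 0.000232 = 4.337e+04.
Re > 4000 → turbulent. Relative roughness ε/D = 4.4e-05/0.0116 = 0.00379. Haaland: 1/√f = -1.8 log₁₀[(0.00379/3.7)^1.11 + 6.9/4.337e+04] = -1.8 log₁₀[0.000481 + 0.000159] = 5.749, so f = 0.03026.
Darcy-Weisbach: ΔP = f(L/D)(ρV²/2) = 0.03026·(2300/0.0116)·(640·1.355²/2) = 0.03026·1.983e+05·587.8 = 3.526e+06 Pa.
ΔP = 3.526e+06 Pa = 35.3 bar.

ΔP ≈ 35.3 bar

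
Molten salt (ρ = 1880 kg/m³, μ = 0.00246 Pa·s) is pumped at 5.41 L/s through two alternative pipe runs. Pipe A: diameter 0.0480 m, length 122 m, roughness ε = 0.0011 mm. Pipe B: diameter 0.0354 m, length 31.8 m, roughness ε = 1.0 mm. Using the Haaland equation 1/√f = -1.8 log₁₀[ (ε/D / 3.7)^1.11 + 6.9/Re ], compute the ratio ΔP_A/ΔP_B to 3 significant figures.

Pipe A: V = Q/A = 0.00541/0.00181 = 2.99 m/s; Re = 1.097e+05; ε/D = 2.29e-05; Haaland → f = 0.01758; ΔP_A = f(L/D)(ρV²/2) = 3.754e+05 Pa.
Pipe B: V = Q/A = 0.00541/0.0009842 = 5.497 m/s; Re = 1.487e+05; ε/D = 0.0282; Haaland → f = 0.0561; ΔP_B = f(L/D)(ρV²/2) = 1.431e+06 Pa.
ΔP_A/ΔP_B = 3.754e+05/1.431e+06 = 0.262.

ΔP_A/ΔP_B ≈ 0.262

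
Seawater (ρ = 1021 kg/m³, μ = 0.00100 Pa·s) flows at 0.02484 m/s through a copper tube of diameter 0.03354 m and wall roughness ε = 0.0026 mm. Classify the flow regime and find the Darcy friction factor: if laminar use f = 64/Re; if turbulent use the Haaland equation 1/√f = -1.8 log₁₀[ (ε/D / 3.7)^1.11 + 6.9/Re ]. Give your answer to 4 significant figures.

f ≈ 0.07524

Re = ρVD/μ = 1021·0.02484·0.03354/0.001 = 850.6.
Re < 2300 → laminar, so f = 64/Re = 0.07524 (roughness is irrelevant in laminar flow).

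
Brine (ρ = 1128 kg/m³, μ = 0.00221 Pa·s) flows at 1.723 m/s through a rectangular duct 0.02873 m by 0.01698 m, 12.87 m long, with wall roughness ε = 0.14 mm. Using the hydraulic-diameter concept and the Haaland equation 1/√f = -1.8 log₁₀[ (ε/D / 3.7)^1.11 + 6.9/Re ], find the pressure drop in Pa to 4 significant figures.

ΔP ≈ 36980 Pa

Hydraulic diameter D_h = 4A/P = 4·(0.02873·0.01698)/(2·(0.02873+0.01698)) = 0.001951/0.09142 = 0.02134 m.
Re = ρVD_h/μ = 1128·1.723·0.02134/0.00221 = 1.877e+04.
ε/D_h = 0.00014/0.02134 = 0.00656; Haaland gives 1/√f = -1.8 log₁₀[0.000883+0.000368] = 5.225, so f = 0.03663.
ΔP = f(L/D_h)(ρV²/2) = 0.03663·12.87/0.02134·1674 = 3.698e+04 Pa.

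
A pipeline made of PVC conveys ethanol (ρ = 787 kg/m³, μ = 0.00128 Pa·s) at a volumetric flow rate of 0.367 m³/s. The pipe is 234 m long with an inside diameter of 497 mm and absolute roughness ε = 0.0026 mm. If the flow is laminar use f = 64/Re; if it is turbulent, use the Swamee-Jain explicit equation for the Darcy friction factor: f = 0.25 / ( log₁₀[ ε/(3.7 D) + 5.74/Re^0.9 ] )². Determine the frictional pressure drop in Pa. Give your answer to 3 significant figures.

ΔP ≈ 8520 Pa

Cross-sectional area A = πD²/4 = π(0.497)²/4 = 0.194 m²; mean velocity V = Q/A = 0.367/0.194 = 1.892 m/s.
Reynolds number Re = ρVD/μ = 787 · 1.892 · 0.497 / 0.00128 = 5.781e+05.
Re > 4000 → turbulent. Relative roughness ε/D = 2.6e-06/0.497 = 5.23e-06. Swamee-Jain: f = 0.25/(log₁₀[5.23e-06/3.7 + 5.74/5.781e+05^0.9])² = 0.25/(log₁₀[1.41e-06 + 3.74e-05])² = 0.25/(-4.411)² = 0.01285.
Darcy-Weisbach: ΔP = f(L/D)(ρV²/2) = 0.01285·(234/0.497)·(787·1.892²/2) = 0.01285·470.8·1408 = 8520 Pa.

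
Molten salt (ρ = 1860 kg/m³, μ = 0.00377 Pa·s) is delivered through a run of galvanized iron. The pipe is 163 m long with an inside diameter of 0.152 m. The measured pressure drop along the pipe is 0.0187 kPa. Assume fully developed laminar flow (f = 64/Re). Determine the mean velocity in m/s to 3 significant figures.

V ≈ 0.0220 m/s

For laminar flow, f = 64/Re with Re = ρVD/μ, so Darcy-Weisbach reduces to ΔP = 32μLV/D². Solving for V: V = ΔP·D²/(32μL) = 18.7·(0.152)²/(32·0.00377·163) = 0.02197 m/s.
Check: Re = ρVD/μ = 1860·0.02197·0.152/0.00377 = 1648 < 2300, so the laminar assumption holds.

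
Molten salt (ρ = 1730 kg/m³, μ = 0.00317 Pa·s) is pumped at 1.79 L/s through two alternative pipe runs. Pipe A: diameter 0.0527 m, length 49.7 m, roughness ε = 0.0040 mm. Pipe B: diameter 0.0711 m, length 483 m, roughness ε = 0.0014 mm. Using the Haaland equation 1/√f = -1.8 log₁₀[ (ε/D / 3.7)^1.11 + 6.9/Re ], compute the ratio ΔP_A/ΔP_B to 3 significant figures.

ΔP_A/ΔP_B ≈ 0.429

Pipe A: V = Q/A = 0.00179/0.002181 = 0.8206 m/s; Re = 2.36e+04; ε/D = 7.59e-05; Haaland → f = 0.02484; ΔP_A = f(L/D)(ρV²/2) = 1.365e+04 Pa.
Pipe B: V = Q/A = 0.00179/0.00397 = 0.4508 m/s; Re = 1.749e+04; ε/D = 1.97e-05; Haaland → f = 0.02666; ΔP_B = f(L/D)(ρV²/2) = 3.184e+04 Pa.
ΔP_A/ΔP_B = 1.365e+04/3.184e+04 = 0.429.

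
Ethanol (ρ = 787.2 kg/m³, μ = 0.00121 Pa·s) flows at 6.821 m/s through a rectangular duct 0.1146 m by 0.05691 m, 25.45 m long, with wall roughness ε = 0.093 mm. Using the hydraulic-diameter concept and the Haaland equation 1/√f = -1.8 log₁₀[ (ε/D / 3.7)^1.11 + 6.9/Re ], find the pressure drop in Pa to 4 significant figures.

Hydraulic diameter D_h = 4A/P = 4·(0.1146·0.05691)/(2·(0.1146+0.05691)) = 0.02609/0.343 = 0.07605 m.
Re = ρVD_h/μ = 787.2·6.821·0.07605/0.00121 = 3.375e+05.
ε/D_h = 9.3e-05/0.07605 = 0.00122; Haaland gives 1/√f = -1.8 log₁₀[0.000137+2.04e-05] = 6.846, so f = 0.02134.
ΔP = f(L/D_h)(ρV²/2) = 0.02134·25.45/0.07605·1.831e+04 = 1.308e+05 Pa.

ΔP ≈ 130800 Pa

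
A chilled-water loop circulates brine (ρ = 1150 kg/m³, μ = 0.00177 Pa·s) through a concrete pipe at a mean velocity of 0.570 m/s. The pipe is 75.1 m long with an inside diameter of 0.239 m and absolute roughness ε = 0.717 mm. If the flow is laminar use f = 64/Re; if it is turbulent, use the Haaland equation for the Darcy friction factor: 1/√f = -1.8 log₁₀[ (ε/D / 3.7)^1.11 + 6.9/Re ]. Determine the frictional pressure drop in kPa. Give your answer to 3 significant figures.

ΔP ≈ 1.62 kPa

Reynolds number Re = ρVD/μ = 1150 · 0.57 · 0.239 / 0.00177 = 8.851e+04.
Re > 4000 → turbulent. Relative roughness ε/D = 0.000717/0.239 = 0.003. Haaland: 1/√f = -1.8 log₁₀[(0.003/3.7)^1.11 + 6.9/8.851e+04] = -1.8 log₁₀[0.000371 + 7.8e-05] = 6.027, so f = 0.02753.
Darcy-Weisbach: ΔP = f(L/D)(ρV²/2) = 0.02753·(75.1/0.239)·(1150·0.57²/2) = 0.02753·314.2·186.8 = 1616 Pa.
ΔP = 1616 Pa = 1.62 kPa.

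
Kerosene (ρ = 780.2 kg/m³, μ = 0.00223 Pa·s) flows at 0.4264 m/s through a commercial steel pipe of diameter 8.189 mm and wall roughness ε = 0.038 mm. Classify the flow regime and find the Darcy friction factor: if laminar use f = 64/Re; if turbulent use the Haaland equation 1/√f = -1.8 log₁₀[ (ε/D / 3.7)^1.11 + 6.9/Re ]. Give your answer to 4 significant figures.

f ≈ 0.05239

Re = ρVD/μ = 780.2·0.4264·0.008189/0.00223 = 1222.
Re < 2300 → laminar, so f = 64/Re = 0.05239 (roughness is irrelevant in laminar flow).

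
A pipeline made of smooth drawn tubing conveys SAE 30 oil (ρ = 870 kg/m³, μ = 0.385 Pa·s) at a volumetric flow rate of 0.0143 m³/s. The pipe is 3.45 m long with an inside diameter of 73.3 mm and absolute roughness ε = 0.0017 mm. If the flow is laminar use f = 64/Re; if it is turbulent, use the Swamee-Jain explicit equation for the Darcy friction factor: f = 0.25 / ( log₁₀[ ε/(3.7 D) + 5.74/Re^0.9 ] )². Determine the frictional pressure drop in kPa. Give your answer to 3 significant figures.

ΔP ≈ 26.8 kPa

Cross-sectional area A = πD²/4 = π(0.0733)²/4 = 0.00422 m²; mean velocity V = Q/A = 0.0143/0.00422 = 3.389 m/s.
Reynolds number Re = ρVD/μ = 870 · 3.389 · 0.0733 / 0.385 = 561.3.
Re < 2300 → laminar flow, so f = 64/Re = 64/561.3 = 0.114 (the turbulent correlation is not needed).
Darcy-Weisbach: ΔP = f(L/D)(ρV²/2) = 0.114·(3.45/0.0733)·(870·3.389²/2) = 0.114·47.07·4995 = 2.681e+04 Pa.
ΔP = 2.681e+04 Pa = 26.8 kPa.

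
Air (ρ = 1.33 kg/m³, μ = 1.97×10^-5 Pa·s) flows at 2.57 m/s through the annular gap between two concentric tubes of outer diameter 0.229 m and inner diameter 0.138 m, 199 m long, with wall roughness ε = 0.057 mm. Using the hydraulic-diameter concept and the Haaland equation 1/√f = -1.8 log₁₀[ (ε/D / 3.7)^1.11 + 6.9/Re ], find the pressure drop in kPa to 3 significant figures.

Hydraulic diameter D_h = 4A/P = D_o - D_i = 0.229 - 0.138 = 0.091 m.
Re = ρVD_h/μ = 1.33·2.57·0.091/1.97e-05 = 1.579e+04.
ε/D_h = 5.7e-05/0.091 = 0.000626; Haaland gives 1/√f = -1.8 log₁₀[6.51e-05+0.000437] = 5.939, so f = 0.02836.
ΔP = f(L/D_h)(ρV²/2) = 0.02836·199/0.091·4.392 = 272.4 Pa.
ΔP = 0.272 kPa.

ΔP ≈ 0.272 kPa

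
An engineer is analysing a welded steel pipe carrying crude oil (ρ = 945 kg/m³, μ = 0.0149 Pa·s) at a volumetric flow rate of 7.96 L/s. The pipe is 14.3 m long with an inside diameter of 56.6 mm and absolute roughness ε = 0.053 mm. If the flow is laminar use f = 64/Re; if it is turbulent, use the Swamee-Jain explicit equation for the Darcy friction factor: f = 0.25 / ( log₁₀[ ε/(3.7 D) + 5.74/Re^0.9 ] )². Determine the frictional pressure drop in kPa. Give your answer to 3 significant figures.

Q = 7.96 L/s = 7.96/1000 = 0.00796 m³/s.
Cross-sectional area A = πD²/4 = π(0.0566)²/4 = 0.002516 m²; mean velocity V = Q/A = 0.00796/0.002516 = 3.164 m/s.
Reynolds number Re = ρVD/μ = 945 · 3.164 · 0.0566 / 0.0149 = 1.136e+04.
Re > 4000 → turbulent. Relative roughness ε/D = 5.3e-05/0.0566 = 0.000936. Swamee-Jain: f = 0.25/(log₁₀[0.000936/3.7 + 5.74/1.136e+04^0.9])² = 0.25/(log₁₀[0.000253 + 0.00129])² = 0.25/(-2.813)² = 0.0316.
Darcy-Weisbach: ΔP = f(L/D)(ρV²/2) = 0.0316·(14.3/0.0566)·(945·3.164²/2) = 0.0316·252.7·4729 = 3.775e+04 Pa.
ΔP = 3.775e+04 Pa = 37.8 kPa.

ΔP ≈ 37.8 kPa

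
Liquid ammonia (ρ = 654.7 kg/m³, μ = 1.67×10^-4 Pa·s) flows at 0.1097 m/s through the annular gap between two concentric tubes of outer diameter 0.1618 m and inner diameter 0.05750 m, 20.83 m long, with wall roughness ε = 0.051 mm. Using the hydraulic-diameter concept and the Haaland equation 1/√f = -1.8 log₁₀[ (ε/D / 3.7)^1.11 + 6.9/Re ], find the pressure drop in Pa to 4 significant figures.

ΔP ≈ 17.82 Pa

Hydraulic diameter D_h = 4A/P = D_o - D_i = 0.1618 - 0.0575 = 0.1043 m.
Re = ρVD_h/μ = 654.7·0.1097·0.1043/0.000167 = 4.486e+04.
ε/D_h = 5.1e-05/0.1043 = 0.000489; Haaland gives 1/√f = -1.8 log₁₀[4.95e-05+0.000154] = 6.645, so f = 0.02264.
ΔP = f(L/D_h)(ρV²/2) = 0.02264·20.83/0.1043·3.939 = 17.82 Pa.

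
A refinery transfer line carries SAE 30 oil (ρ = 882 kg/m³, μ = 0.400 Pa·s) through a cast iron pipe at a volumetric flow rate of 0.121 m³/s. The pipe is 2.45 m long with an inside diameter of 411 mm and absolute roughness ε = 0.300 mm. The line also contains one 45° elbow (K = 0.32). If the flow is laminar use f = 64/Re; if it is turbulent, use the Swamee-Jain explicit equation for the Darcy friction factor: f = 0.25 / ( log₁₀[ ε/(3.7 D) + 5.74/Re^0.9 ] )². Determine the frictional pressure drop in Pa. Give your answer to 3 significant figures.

Cross-sectional area A = πD²/4 = π(0.411)²/4 = 0.1327 m²; mean velocity V = Q/A = 0.121/0.1327 = 0.912 m/s.
Reynolds number Re = ρVD/μ = 882 · 0.912 · 0.411 / 0.4 = 826.5.
Re < 2300 → laminar flow, so f = 64/Re = 64/826.5 = 0.07743 (the turbulent correlation is not needed).
Total minor-loss coefficient ΣK = 1·0.32 = 0.32.
ΔP = [f·L/D + ΣK]·(ρV²/2) = [0.07743·2.45/0.411 + 0.32]·(882·0.912²/2) = [0.4616 + 0.32]·366.8 = 286.7 Pa.

ΔP ≈ 287 Pa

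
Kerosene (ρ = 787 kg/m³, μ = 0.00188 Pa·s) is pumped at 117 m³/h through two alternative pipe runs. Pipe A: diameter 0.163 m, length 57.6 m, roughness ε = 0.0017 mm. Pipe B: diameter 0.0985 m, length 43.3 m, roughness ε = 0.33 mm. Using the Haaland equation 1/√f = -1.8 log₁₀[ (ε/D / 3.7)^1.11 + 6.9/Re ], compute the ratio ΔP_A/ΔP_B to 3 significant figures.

ΔP_A/ΔP_B ≈ 0.0683

Pipe A: V = Q/A = 0.0325/0.02087 = 1.557 m/s; Re = 1.063e+05; ε/D = 1.04e-05; Haaland → f = 0.01764; ΔP_A = f(L/D)(ρV²/2) = 5950 Pa.
Pipe B: V = Q/A = 0.0325/0.00762 = 4.265 m/s; Re = 1.759e+05; ε/D = 0.00335; Haaland → f = 0.02768; ΔP_B = f(L/D)(ρV²/2) = 8.711e+04 Pa.
ΔP_A/ΔP_B = 5950/8.711e+04 = 0.0683.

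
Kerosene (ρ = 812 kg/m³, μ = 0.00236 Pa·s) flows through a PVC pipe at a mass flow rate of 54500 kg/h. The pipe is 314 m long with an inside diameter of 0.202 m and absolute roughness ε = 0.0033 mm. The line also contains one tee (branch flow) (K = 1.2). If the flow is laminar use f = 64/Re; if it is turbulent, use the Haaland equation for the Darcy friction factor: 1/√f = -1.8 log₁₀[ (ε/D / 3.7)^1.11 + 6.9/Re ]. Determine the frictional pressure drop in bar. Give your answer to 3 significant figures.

ṁ = 54500 kg/h = 54500/3600 = 15.14 kg/s.
A = πD²/4 = π(0.202)²/4 = 0.03205 m²; mean velocity V = ṁ/(ρA) = 15.14/(812 · 0.03205) = 0.5818 m/s.
Reynolds number Re = ρVD/μ = 812 · 0.5818 · 0.202 / 0.00236 = 4.043e+04.
Re > 4000 → turbulent. Relative roughness ε/D = 3.3e-06/0.202 = 1.63e-05. Haaland: 1/√f = -1.8 log₁₀[(1.63e-05/3.7)^1.11 + 6.9/4.043e+04] = -1.8 log₁₀[1.14e-06 + 0.000171] = 6.777, so f = 0.02177.
Total minor-loss coefficient ΣK = 1·1.2 = 1.2.
ΔP = [f·L/D + ΣK]·(ρV²/2) = [0.02177·314/0.202 + 1.2]·(812·0.5818²/2) = [33.85 + 1.2]·137.4 = 4816 Pa.
ΔP = 4816 Pa = 0.0482 bar.

ΔP ≈ 0.0482 bar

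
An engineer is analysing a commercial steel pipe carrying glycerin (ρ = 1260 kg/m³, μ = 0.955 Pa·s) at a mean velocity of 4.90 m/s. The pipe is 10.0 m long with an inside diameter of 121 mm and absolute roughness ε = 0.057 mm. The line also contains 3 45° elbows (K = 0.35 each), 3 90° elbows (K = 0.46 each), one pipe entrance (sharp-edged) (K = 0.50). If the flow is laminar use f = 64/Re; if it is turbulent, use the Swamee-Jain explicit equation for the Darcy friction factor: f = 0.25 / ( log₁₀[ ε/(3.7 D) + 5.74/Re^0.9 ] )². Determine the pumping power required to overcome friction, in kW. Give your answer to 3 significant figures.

Reynolds number Re = ρVD/μ = 1260 · 4.9 · 0.121 / 0.955 = 782.3.
Re < 2300 → laminar flow, so f = 64/Re = 64/782.3 = 0.08181 (the turbulent correlation is not needed).
Total minor-loss coefficient ΣK = 3·0.35 + 3·0.46 + 1·0.5 = 2.93.
ΔP = [f·L/D + ΣK]·(ρV²/2) = [0.08181·10/0.121 + 2.93]·(1260·4.9²/2) = [6.762 + 2.93]·1.513e+04 = 1.466e+05 Pa.
Q = V·A = 4.9·0.0115 = 0.05635 m³/s.
Pumping power P = QΔP = 0.05635·1.466e+05 = 8260 W = 8.26 kW.

P ≈ 8.26 kW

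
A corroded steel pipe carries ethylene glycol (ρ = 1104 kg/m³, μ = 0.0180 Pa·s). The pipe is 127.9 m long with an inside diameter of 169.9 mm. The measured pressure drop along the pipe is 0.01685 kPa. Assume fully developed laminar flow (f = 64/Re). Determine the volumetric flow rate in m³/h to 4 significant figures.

Q ≈ 0.5389 m³/h

For laminar flow, f = 64/Re with Re = ρVD/μ, so Darcy-Weisbach reduces to ΔP = 32μLV/D². Solving for V: V = ΔP·D²/(32μL) = 16.85·(0.1699)²/(32·0.018·127.9) = 0.006602 m/s.
Check: Re = ρVD/μ = 1104·0.006602·0.1699/0.018 = 68.8 < 2300, so the laminar assumption holds.
Q = V·A = 0.006602·(π/4·0.1699²) = 0.0001497 m³/s = 0.5389 m³/h.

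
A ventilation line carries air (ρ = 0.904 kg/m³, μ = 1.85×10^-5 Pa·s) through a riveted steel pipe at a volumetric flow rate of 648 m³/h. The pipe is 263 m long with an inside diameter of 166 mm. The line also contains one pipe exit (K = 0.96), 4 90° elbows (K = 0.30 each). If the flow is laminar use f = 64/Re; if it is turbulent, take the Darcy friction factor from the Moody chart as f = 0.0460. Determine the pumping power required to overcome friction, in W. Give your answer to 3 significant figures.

Q = 648 m³/h = 648/3600 = 0.18 m³/s.
Cross-sectional area A = πD²/4 = π(0.166)²/4 = 0.02164 m²; mean velocity V = Q/A = 0.18/0.02164 = 8.317 m/s.
Reynolds number Re = ρVD/μ = 0.904 · 8.317 · 0.166 / 1.85e-05 = 6.746e+04.
Re > 4000 → turbulent; use the Moody-chart value f = 0.0460.
Total minor-loss coefficient ΣK = 1·0.96 + 4·0.3 = 2.16.
ΔP = [f·L/D + ΣK]·(ρV²/2) = [0.046·263/0.166 + 2.16]·(0.904·8.317²/2) = [72.88 + 2.16]·31.27 = 2346 Pa.
Pumping power P = QΔP = 0.18·2346 = 422.3 W = 422 W.

P ≈ 422 W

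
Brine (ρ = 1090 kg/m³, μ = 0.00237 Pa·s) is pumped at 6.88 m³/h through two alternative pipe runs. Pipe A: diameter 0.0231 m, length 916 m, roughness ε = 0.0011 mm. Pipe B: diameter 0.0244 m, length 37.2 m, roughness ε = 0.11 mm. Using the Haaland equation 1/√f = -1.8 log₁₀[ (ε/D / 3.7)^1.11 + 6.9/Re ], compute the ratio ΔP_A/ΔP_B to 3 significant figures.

ΔP_A/ΔP_B ≈ 21.6

Pipe A: V = Q/A = 0.001911/0.0004191 = 4.56 m/s; Re = 4.845e+04; ε/D = 4.76e-05; Haaland → f = 0.02098; ΔP_A = f(L/D)(ρV²/2) = 9.43e+06 Pa.
Pipe B: V = Q/A = 0.001911/0.0004676 = 4.087 m/s; Re = 4.587e+04; ε/D = 0.00451; Haaland → f = 0.0314; ΔP_B = f(L/D)(ρV²/2) = 4.359e+05 Pa.
ΔP_A/ΔP_B = 9.43e+06/4.359e+05 = 21.6.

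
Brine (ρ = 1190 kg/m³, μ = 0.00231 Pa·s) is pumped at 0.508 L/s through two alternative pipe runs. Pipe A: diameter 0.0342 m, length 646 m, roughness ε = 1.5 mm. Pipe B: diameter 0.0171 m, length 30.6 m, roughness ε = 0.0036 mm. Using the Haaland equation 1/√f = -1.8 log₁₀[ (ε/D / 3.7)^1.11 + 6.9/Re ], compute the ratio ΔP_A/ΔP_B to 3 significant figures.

Pipe A: V = Q/A = 0.000508/0.0009186 = 0.553 m/s; Re = 9743; ε/D = 0.0439; Haaland → f = 0.07014; ΔP_A = f(L/D)(ρV²/2) = 2.411e+05 Pa.
Pipe B: V = Q/A = 0.000508/0.0002297 = 2.212 m/s; Re = 1.949e+04; ε/D = 0.000211; Haaland → f = 0.02627; ΔP_B = f(L/D)(ρV²/2) = 1.369e+05 Pa.
ΔP_A/ΔP_B = 2.411e+05/1.369e+05 = 1.76.

ΔP_A/ΔP_B ≈ 1.76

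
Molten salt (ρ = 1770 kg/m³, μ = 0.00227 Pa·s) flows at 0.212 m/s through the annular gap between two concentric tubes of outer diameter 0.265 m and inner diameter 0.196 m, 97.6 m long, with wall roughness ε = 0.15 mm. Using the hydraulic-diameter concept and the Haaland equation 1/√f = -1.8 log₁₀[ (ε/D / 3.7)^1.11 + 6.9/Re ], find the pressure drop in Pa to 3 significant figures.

ΔP ≈ 1850 Pa

Hydraulic diameter D_h = 4A/P = D_o - D_i = 0.265 - 0.196 = 0.069 m.
Re = ρVD_h/μ = 1770·0.212·0.069/0.00227 = 1.141e+04.
ε/D_h = 0.00015/0.069 = 0.00217; Haaland gives 1/√f = -1.8 log₁₀[0.000259+0.000605] = 5.514, so f = 0.03289.
ΔP = f(L/D_h)(ρV²/2) = 0.03289·97.6/0.069·39.78 = 1850 Pa.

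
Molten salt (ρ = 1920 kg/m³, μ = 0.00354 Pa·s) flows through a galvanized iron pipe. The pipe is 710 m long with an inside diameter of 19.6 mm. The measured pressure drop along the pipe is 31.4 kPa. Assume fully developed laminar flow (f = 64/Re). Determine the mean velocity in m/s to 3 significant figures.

V ≈ 0.150 m/s

For laminar flow, f = 64/Re with Re = ρVD/μ, so Darcy-Weisbach reduces to ΔP = 32μLV/D². Solving for V: V = ΔP·D²/(32μL) = 3.14e+04·(0.0196)²/(32·0.00354·710) = 0.15 m/s.
Check: Re = ρVD/μ = 1920·0.15·0.0196/0.00354 = 1594 < 2300, so the laminar assumption holds.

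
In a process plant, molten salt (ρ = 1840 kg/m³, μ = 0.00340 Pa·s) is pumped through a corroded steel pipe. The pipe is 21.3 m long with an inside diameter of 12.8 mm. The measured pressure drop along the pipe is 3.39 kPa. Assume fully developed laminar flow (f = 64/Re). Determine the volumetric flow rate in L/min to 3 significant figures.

For laminar flow, f = 64/Re with Re = ρVD/μ, so Darcy-Weisbach reduces to ΔP = 32μLV/D². Solving for V: V = ΔP·D²/(32μL) = 3390·(0.0128)²/(32·0.0034·21.3) = 0.2397 m/s.
Check: Re = ρVD/μ = 1840·0.2397·0.0128/0.0034 = 1660 < 2300, so the laminar assumption holds.
Q = V·A = 0.2397·(π/4·0.0128²) = 3.084e-05 m³/s = 1.85 L/min.

Q ≈ 1.85 L/min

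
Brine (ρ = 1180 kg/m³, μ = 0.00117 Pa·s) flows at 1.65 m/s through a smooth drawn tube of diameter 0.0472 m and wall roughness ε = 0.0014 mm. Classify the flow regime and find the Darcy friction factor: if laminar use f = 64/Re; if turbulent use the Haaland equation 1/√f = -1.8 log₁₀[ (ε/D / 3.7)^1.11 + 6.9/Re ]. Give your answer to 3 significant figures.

f ≈ 0.0189

Re = ρVD/μ = 1180·1.65·0.0472/0.00117 = 7.855e+04.
Re > 4000 → turbulent. ε/D = 1.4e-06/0.0472 = 2.97e-05; Haaland: 1/√f = -1.8 log₁₀[2.21e-06 + 8.78e-05] = 7.282, so f = 0.01886.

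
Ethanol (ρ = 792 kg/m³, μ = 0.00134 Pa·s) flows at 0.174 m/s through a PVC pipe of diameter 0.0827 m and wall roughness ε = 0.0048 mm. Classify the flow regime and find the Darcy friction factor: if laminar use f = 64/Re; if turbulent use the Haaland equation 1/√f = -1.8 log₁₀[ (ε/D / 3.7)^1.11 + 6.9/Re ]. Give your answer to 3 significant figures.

f ≈ 0.0324

Re = ρVD/μ = 792·0.174·0.0827/0.00134 = 8505.
Re > 4000 → turbulent. ε/D = 4.8e-06/0.0827 = 5.8e-05; Haaland: 1/√f = -1.8 log₁₀[4.65e-06 + 0.000811] = 5.559, so f = 0.03236.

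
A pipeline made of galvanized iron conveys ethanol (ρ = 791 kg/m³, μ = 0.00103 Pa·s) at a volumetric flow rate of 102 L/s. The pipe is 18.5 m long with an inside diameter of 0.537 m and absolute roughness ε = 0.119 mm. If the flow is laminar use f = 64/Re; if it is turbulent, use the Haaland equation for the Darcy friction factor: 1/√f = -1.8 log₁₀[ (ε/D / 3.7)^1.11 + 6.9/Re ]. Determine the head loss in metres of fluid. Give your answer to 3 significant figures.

Q = 102 L/s = 102/1000 = 0.102 m³/s.
Cross-sectional area A = πD²/4 = π(0.537)²/4 = 0.2265 m²; mean velocity V = Q/A = 0.102/0.2265 = 0.4504 m/s.
Reynolds number Re = ρVD/μ = 791 · 0.4504 · 0.537 / 0.00103 = 1.857e+05.
Re > 4000 → turbulent. Relative roughness ε/D = 0.000119/0.537 = 0.000222. Haaland: 1/√f = -1.8 log₁₀[(0.000222/3.7)^1.11 + 6.9/1.857e+05] = -1.8 log₁₀[2.06e-05 + 3.72e-05] = 7.63, so f = 0.01718.
Darcy-Weisbach: ΔP = f(L/D)(ρV²/2) = 0.01718·(18.5/0.537)·(791·0.4504²/2) = 0.01718·34.45·80.22 = 47.47 Pa.
Head loss h_f = ΔP/(ρg) = 47.47/(791·9.81) = 0.00612 m.

h_f ≈ 0.00612 m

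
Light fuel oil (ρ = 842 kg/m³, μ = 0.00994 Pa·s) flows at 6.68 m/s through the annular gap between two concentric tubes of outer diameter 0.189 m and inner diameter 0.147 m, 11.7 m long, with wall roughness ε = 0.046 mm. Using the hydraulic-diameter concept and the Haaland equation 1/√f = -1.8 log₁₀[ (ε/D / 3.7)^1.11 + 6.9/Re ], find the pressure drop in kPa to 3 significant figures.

Hydraulic diameter D_h = 4A/P = D_o - D_i = 0.189 - 0.147 = 0.042 m.
Re = ρVD_h/μ = 842·6.68·0.042/0.00994 = 2.377e+04.
ε/D_h = 4.6e-05/0.042 = 0.0011; Haaland gives 1/√f = -1.8 log₁₀[0.000121+0.00029] = 6.094, so f = 0.02693.
ΔP = f(L/D_h)(ρV²/2) = 0.02693·11.7/0.042·1.879e+04 = 1.409e+05 Pa.
ΔP = 141 kPa.

ΔP ≈ 141 kPa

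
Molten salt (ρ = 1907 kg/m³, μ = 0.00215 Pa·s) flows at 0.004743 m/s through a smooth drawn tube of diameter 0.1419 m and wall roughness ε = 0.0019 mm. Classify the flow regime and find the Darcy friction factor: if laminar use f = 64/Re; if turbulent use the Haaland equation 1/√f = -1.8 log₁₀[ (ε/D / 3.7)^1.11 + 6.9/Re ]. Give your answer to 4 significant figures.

Re = ρVD/μ = 1907·0.004743·0.1419/0.00215 = 597.
Re < 2300 → laminar, so f = 64/Re = 0.1072 (roughness is irrelevant in laminar flow).

f ≈ 0.1072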